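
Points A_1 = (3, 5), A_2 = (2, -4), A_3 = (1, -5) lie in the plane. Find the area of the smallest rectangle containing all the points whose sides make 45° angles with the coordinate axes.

In coordinates u = x + y, v = x − y the rectangle is axis-aligned; the map (x,y)→(u,v) scales areas by 2.
u-values: 8, -2, -4; range = 8 − (-4) = 12.
v-values: -2, 6, 6; range = 6 − (-2) = 8.
Area = (12 × 8) / 2 = 48.

48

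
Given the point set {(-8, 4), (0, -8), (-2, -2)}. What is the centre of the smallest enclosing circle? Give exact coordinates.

Call the three points A, B, C in the order given.
Side lengths²: AB² = 208, AC² = 72, BC² = 40.
Since AB² = 208 ≥ 72 + 40 = 112, the angle opposite AB is not acute, so the smallest enclosing circle has AB as diameter.
Centre = midpoint of AB = (-4, -2), r² = 208/4 = 52.
Centre = (-4, -2).

(-4, -2)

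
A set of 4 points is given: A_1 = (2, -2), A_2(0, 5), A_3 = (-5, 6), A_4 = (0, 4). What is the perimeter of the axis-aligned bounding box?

30

Width = max x − min x = 2 − (-5) = 7.
Height = max y − min y = 6 − (-2) = 8.
Perimeter = 2(7 + 8) = 30.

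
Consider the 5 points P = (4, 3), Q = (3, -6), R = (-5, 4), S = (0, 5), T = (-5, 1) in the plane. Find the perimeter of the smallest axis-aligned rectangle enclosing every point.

40

Width = max x − min x = 4 − (-5) = 9.
Height = max y − min y = 5 − (-6) = 11.
Perimeter = 2(9 + 11) = 40.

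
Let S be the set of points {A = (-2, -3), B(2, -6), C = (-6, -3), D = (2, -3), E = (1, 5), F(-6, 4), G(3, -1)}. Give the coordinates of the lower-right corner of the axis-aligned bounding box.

(3, -6)

x-range [-6, 3], y-range [-6, 5].
The lower-right corner is (3, -6).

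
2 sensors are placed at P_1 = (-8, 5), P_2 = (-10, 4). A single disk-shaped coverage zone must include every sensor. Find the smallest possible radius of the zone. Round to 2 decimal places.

The smallest circle enclosing two points has them as diameter endpoints.
Centre = midpoint = (-9, 4.5); r² = |P_1P_2|²/4 = 5/4 = 1.25.
r = √(1.25) ≈ 1.12.

1.12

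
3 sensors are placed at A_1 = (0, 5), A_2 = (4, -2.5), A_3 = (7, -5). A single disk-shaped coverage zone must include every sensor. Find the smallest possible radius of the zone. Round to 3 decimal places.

6.103

Side lengths²: A_1A_2² = 72.25, A_1A_3² = 149, A_2A_3² = 15.25.
Since A_1A_3² = 149 ≥ 72.25 + 15.25 = 87.5, the angle opposite A_1A_3 is not acute, so the smallest enclosing circle has A_1A_3 as diameter.
Centre = midpoint of A_1A_3 = (3.5, 0), r² = 149/4 = 37.25.
r = √(37.25) ≈ 6.103.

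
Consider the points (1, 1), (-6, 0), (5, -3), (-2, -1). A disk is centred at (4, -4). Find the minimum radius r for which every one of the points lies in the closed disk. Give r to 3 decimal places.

The required radius is the distance from (4, -4) to the farthest point.
Squared distances: 34, 116, 2, 45.
Maximum is 116, attained at (-6, 0).
r = √116 ≈ 10.770.

10.770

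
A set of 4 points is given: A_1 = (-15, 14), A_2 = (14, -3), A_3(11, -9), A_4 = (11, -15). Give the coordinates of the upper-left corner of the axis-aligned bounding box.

(-15, 14)

x-range [-15, 14], y-range [-15, 14].
The upper-left corner is (-15, 14).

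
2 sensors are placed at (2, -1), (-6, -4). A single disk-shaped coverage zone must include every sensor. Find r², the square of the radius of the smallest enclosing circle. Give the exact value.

The smallest circle enclosing two points has them as diameter endpoints.
Centre = midpoint = (-2, -2.5); r² = |(2, -1)−(-6, -4)|²/4 = 73/4 = 18.25.

18.25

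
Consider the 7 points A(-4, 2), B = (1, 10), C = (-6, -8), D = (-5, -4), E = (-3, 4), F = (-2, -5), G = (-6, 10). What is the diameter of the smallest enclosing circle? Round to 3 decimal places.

19.313

A smallest enclosing disk is always determined by at most three of the input points on its boundary.
The farthest pair is B–C with squared distance 373. The circle on this segment as diameter has centre (-2.5, 1) and r² = 373/4 = 93.25.
Check A: distance² to centre = 3.25 ≤ 93.25, so it lies inside.
All remaining points lie in this disk, and no smaller disk contains both endpoints, so this is the minimum enclosing circle.
Diameter = 2r = 2√(93.25) ≈ 19.313.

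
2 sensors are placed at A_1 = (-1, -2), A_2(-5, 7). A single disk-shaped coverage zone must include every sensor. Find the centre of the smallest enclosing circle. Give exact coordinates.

(-3, 2.5)

The smallest circle enclosing two points has them as diameter endpoints.
Centre = midpoint = (-3, 2.5); r² = |A_1A_2|²/4 = 97/4 = 24.25.
Centre = (-3, 2.5).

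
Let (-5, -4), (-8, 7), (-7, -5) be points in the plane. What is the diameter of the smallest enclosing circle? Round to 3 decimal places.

12.042

Call the three points A, B, C in the order given.
Side lengths²: AB² = 130, AC² = 5, BC² = 145.
Since BC² = 145 ≥ 130 + 5 = 135, the angle opposite BC is not acute, so the smallest enclosing circle has BC as diameter.
Centre = midpoint of BC = (-7.5, 1), r² = 145/4 = 36.25.
Diameter = 2r = 2√(36.25) ≈ 12.042.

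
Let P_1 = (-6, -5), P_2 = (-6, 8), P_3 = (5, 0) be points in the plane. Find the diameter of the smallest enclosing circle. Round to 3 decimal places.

Side lengths²: P_1P_2² = 169, P_1P_3² = 146, P_2P_3² = 185.
Since P_2P_3² = 185 < 169 + 146 = 315, the triangle is acute, so the smallest enclosing circle is the circumcircle.
Circumcentre = (-51/22, 1.5), r² = 13505/242.
Diameter = 2r = 2√(13505/242) ≈ 14.941.

14.941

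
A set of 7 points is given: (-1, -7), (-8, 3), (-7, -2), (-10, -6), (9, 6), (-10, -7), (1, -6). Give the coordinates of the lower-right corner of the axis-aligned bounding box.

(9, -7)

x-range [-10, 9], y-range [-7, 6].
The lower-right corner is (9, -7).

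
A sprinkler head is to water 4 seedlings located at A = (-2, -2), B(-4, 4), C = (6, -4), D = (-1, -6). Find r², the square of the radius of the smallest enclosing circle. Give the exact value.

The minimum enclosing circle of a finite set is fixed by two of the points (as a diameter) or three (as a circumcircle).
The farthest pair is B–C with squared distance 164. The circle on this segment as diameter has centre (1, 0) and r² = 164/4 = 41.
Check A: distance² to centre = 13 ≤ 41, so it lies inside.
All remaining points lie in this disk, and no smaller disk contains both endpoints, so this is the minimum enclosing circle.

41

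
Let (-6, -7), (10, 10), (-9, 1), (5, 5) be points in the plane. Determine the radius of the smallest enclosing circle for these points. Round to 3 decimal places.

11.673

The farthest pair is (-6, -7)–(10, 10) with squared distance 545. The circle on this segment as diameter has centre (2, 1.5) and r² = 545/4 = 136.25.
Check (-9, 1): distance² to centre = 121.25 ≤ 136.25, so it lies inside.
All remaining points lie in this disk, and no smaller disk contains both endpoints, so this is the minimum enclosing circle.
r = √(136.25) ≈ 11.673.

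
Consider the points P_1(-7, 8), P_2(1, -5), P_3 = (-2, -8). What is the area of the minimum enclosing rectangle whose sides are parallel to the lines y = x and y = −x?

In coordinates u = x + y, v = x − y the rectangle is axis-aligned; the map (x,y)→(u,v) scales areas by 2.
u-values: 1, -4, -10; range = 1 − (-10) = 11.
v-values: -15, 6, 6; range = 6 − (-15) = 21.
Area = (11 × 21) / 2 = 115.5.

115.5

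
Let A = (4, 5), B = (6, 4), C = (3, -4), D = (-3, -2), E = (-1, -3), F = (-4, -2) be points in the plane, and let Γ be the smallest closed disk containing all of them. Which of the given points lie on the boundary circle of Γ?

B, F

A smallest enclosing disk is always determined by at most three of the input points on its boundary.
The farthest pair is B–F with squared distance 136. The circle on this segment as diameter has centre (1, 1) and r² = 136/4 = 34.
Check A: distance² to centre = 25 ≤ 34, so it lies inside.
All remaining points lie in this disk, and no smaller disk contains both endpoints, so this is the minimum enclosing circle.
The points at distance exactly r from the centre are B, F — 2 points.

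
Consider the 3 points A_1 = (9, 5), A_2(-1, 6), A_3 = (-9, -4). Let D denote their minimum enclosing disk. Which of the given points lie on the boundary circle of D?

A_1, A_3

Side lengths²: A_1A_2² = 101, A_1A_3² = 405, A_2A_3² = 164.
Since A_1A_3² = 405 ≥ 164 + 101 = 265, the angle opposite A_1A_3 is not acute, so the smallest enclosing circle has A_1A_3 as diameter.
Centre = midpoint of A_1A_3 = (0, 0.5), r² = 405/4 = 101.25.
The points at distance exactly r from the centre are A_1, A_3 — 2 points.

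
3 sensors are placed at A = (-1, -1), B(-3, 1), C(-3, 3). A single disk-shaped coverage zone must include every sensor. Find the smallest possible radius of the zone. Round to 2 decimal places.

2.24

Side lengths²: AB² = 8, AC² = 20, BC² = 4.
Since AC² = 20 ≥ 8 + 4 = 12, the angle opposite AC is not acute, so the smallest enclosing circle has AC as diameter.
Centre = midpoint of AC = (-2, 1), r² = 20/4 = 5.
r = √5 ≈ 2.24.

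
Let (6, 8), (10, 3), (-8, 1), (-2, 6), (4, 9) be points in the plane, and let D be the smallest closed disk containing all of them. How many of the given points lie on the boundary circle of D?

2

The minimum enclosing circle of a finite set is fixed by two of the points (as a diameter) or three (as a circumcircle).
The farthest pair is (10, 3)–(-8, 1) with squared distance 328. The circle on this segment as diameter has centre (1, 2) and r² = 328/4 = 82.
Check (6, 8): distance² to centre = 61 ≤ 82, so it lies inside.
All remaining points lie in this disk, and no smaller disk contains both endpoints, so this is the minimum enclosing circle.
The points at distance exactly r from the centre are (10, 3), (-8, 1) — 2 points.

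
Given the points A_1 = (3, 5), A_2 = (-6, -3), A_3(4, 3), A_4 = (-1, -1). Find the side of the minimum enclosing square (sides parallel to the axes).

The bounding box has width 10 and height 8.
An axis-aligned square enclosing the set must have side ≥ max(width, height).
So the minimum side is max(10, 8) = 10.

10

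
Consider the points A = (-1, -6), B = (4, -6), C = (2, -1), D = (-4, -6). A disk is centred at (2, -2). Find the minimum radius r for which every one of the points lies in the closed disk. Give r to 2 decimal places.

The required radius is the distance from (2, -2) to the farthest point.
Squared distances: 25, 20, 1, 52.
Maximum is 52, attained at D.
r = √52 ≈ 7.21.

7.21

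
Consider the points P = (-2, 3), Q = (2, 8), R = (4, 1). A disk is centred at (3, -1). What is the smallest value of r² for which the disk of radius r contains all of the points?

The required radius is the distance from (3, -1) to the farthest point.
Squared distances: 41, 82, 5.
Maximum is 82, attained at Q.

82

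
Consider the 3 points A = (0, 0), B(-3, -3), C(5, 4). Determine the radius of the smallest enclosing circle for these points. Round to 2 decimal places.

Side lengths²: AB² = 18, AC² = 41, BC² = 113.
Since BC² = 113 ≥ 41 + 18 = 59, the angle opposite BC is not acute, so the smallest enclosing circle has BC as diameter.
Centre = midpoint of BC = (1, 0.5), r² = 113/4 = 28.25.
r = √(28.25) ≈ 5.32.

5.32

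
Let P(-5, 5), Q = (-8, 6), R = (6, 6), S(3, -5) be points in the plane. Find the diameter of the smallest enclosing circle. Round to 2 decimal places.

16.12

A smallest enclosing disk is always determined by at most three of the input points on its boundary.
The minimum enclosing circle is determined by three boundary points: Q, R, S.
Their circumcentre is (-1, 2) with r² = 65.
The farthest remaining point P is at distance² 25 ≤ 65.
Diameter = 2r = 2√65 ≈ 16.12.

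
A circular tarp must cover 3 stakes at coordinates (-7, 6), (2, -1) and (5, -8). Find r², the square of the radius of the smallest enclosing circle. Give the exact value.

85

Call the three points A, B, C in the order given.
Side lengths²: AB² = 130, AC² = 340, BC² = 58.
Since AC² = 340 ≥ 130 + 58 = 188, the angle opposite AC is not acute, so the smallest enclosing circle has AC as diameter.
Centre = midpoint of AC = (-1, -1), r² = 340/4 = 85.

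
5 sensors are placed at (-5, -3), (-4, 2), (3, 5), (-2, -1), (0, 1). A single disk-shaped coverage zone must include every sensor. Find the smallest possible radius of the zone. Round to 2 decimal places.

A smallest enclosing disk is always determined by at most three of the input points on its boundary.
The farthest pair is (-5, -3)–(3, 5) with squared distance 128. The circle on this segment as diameter has centre (-1, 1) and r² = 128/4 = 32.
Check (-4, 2): distance² to centre = 10 ≤ 32, so it lies inside.
All remaining points lie in this disk, and no smaller disk contains both endpoints, so this is the minimum enclosing circle.
r = √32 ≈ 5.66.

5.66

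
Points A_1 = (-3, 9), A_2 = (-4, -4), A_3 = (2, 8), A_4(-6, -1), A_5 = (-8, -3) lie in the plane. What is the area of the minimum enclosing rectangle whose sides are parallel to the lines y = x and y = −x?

126

In coordinates u = x + y, v = x − y the rectangle is axis-aligned; the map (x,y)→(u,v) scales areas by 2.
u-values: 6, -8, 10, -7, -11; range = 10 − (-11) = 21.
v-values: -12, 0, -6, -5, -5; range = 0 − (-12) = 12.
Area = (21 × 12) / 2 = 126.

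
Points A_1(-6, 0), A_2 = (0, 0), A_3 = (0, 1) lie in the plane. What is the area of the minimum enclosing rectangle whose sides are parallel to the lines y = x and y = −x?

21

In coordinates u = x + y, v = x − y the rectangle is axis-aligned; the map (x,y)→(u,v) scales areas by 2.
u-values: -6, 0, 1; range = 1 − (-6) = 7.
v-values: -6, 0, -1; range = 0 − (-6) = 6.
Area = (7 × 6) / 2 = 21.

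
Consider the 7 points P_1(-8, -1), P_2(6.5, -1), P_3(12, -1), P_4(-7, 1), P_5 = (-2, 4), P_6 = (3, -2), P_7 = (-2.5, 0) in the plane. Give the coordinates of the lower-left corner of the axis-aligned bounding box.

x-range [-8, 12], y-range [-2, 4].
The lower-left corner is (-8, -2).

(-8, -2)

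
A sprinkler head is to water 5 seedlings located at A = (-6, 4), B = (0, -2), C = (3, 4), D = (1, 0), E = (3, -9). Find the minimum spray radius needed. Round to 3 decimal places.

7.906

By Welzl's lemma the MEC is supported by two points (diametrically opposite) or three points (on a circumcircle).
The farthest pair is A–E with squared distance 250. The circle on this segment as diameter has centre (-1.5, -2.5) and r² = 250/4 = 62.5.
Check B: distance² to centre = 2.5 ≤ 62.5, so it lies inside.
All remaining points lie in this disk, and no smaller disk contains both endpoints, so this is the minimum enclosing circle.
r = √(62.5) ≈ 7.906.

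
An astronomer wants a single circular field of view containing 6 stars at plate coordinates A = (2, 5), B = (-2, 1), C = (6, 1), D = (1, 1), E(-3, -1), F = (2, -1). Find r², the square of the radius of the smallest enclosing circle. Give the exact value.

The minimum enclosing circle is determined by three boundary points: A, C, E.
Their circumcentre is (31/22, 9/22) with r² = 5185/242.
The farthest remaining point B is at distance² 2897/242 ≤ 5185/242.

5185/242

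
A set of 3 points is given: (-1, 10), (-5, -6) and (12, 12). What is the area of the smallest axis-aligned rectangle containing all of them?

x ranges over [-5, 12], width 17.
y ranges over [-6, 12], height 18.
Area = 17 × 18 = 306.

306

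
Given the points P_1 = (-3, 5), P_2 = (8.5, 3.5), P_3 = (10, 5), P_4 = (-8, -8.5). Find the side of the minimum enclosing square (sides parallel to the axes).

The bounding box has width 18 and height 13.5.
An axis-aligned square enclosing the set must have side ≥ max(width, height).
So the minimum side is max(18, 13.5) = 18.

18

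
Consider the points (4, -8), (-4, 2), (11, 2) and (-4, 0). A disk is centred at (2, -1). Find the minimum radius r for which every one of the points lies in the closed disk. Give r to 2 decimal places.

9.49

The required radius is the distance from (2, -1) to the farthest point.
Squared distances: 53, 45, 90, 37.
Maximum is 90, attained at (11, 2).
r = √90 ≈ 9.49.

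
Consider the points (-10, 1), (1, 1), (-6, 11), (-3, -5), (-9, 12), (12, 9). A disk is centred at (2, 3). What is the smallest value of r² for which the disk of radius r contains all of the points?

202

The required radius is the distance from (2, 3) to the farthest point.
Squared distances: 148, 5, 128, 89, 202, 136.
Maximum is 202, attained at (-9, 12).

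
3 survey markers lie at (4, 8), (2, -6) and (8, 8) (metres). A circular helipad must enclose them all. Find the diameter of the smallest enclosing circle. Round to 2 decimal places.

Call the three points A, B, C in the order given.
Side lengths²: AB² = 200, AC² = 16, BC² = 232.
Since BC² = 232 ≥ 200 + 16 = 216, the angle opposite BC is not acute, so the smallest enclosing circle has BC as diameter.
Centre = midpoint of BC = (5, 1), r² = 232/4 = 58.
Diameter = 2r = 2√58 ≈ 15.23.

15.23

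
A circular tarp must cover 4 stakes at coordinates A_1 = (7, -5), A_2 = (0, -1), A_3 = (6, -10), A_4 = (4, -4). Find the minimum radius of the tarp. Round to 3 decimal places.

The minimum enclosing circle of a finite set is fixed by two of the points (as a diameter) or three (as a circumcircle).
The farthest pair is A_2–A_3 with squared distance 117. The circle on this segment as diameter has centre (3, -5.5) and r² = 117/4 = 29.25.
Check A_1: distance² to centre = 16.25 ≤ 29.25, so it lies inside.
All remaining points lie in this disk, and no smaller disk contains both endpoints, so this is the minimum enclosing circle.
r = √(29.25) ≈ 5.408.

5.408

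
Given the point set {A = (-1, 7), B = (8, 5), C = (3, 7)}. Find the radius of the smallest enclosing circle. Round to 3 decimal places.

4.610

Side lengths²: AB² = 85, AC² = 16, BC² = 29.
Since AB² = 85 ≥ 29 + 16 = 45, the angle opposite AB is not acute, so the smallest enclosing circle has AB as diameter.
Centre = midpoint of AB = (3.5, 6), r² = 85/4 = 21.25.
r = √(21.25) ≈ 4.610.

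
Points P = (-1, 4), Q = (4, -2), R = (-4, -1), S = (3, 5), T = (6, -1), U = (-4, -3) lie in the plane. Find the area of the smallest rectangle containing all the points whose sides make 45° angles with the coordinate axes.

90

In coordinates u = x + y, v = x − y the rectangle is axis-aligned; the map (x,y)→(u,v) scales areas by 2.
u-values: 3, 2, -5, 8, 5, -7; range = 8 − (-7) = 15.
v-values: -5, 6, -3, -2, 7, -1; range = 7 − (-5) = 12.
Area = (15 × 12) / 2 = 90.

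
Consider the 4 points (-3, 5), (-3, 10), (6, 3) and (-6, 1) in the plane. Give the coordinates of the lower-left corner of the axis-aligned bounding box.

x-range [-6, 6], y-range [1, 10].
The lower-left corner is (-6, 1).

(-6, 1)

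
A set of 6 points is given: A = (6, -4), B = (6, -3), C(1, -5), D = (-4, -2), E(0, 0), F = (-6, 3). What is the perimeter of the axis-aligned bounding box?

40

Width = max x − min x = 6 − (-6) = 12.
Height = max y − min y = 3 − (-5) = 8.
Perimeter = 2(12 + 8) = 40.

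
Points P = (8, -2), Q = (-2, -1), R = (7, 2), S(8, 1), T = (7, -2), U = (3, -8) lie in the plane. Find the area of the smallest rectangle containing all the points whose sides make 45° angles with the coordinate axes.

In coordinates u = x + y, v = x − y the rectangle is axis-aligned; the map (x,y)→(u,v) scales areas by 2.
u-values: 6, -3, 9, 9, 5, -5; range = 9 − (-5) = 14.
v-values: 10, -1, 5, 7, 9, 11; range = 11 − (-1) = 12.
Area = (14 × 12) / 2 = 84.

84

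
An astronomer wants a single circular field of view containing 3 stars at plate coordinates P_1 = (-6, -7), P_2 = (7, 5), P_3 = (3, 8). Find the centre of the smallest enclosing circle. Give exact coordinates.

(-7/58, -19/58)

Side lengths²: P_1P_2² = 313, P_1P_3² = 306, P_2P_3² = 25.
Since P_1P_2² = 313 < 306 + 25 = 331, the triangle is acute, so the smallest enclosing circle is the circumcircle.
Circumcentre = (-7/58, -19/58), r² = 133025/1682.
Centre = (-7/58, -19/58).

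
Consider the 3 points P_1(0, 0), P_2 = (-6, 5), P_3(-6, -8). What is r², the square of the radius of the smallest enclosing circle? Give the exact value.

Side lengths²: P_1P_2² = 61, P_1P_3² = 100, P_2P_3² = 169.
Since P_2P_3² = 169 ≥ 100 + 61 = 161, the angle opposite P_2P_3 is not acute, so the smallest enclosing circle has P_2P_3 as diameter.
Centre = midpoint of P_2P_3 = (-6, -1.5), r² = 169/4 = 42.25.

42.25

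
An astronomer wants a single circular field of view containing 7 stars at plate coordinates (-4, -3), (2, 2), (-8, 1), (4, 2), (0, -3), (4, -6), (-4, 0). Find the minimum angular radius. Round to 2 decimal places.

By Welzl's lemma the MEC is supported by two points (diametrically opposite) or three points (on a circumcircle).
The minimum enclosing circle is determined by three boundary points: (-8, 1), (4, 2), (4, -6).
Their circumcentre is (-41/24, -2) with r² = 27985/576.
The farthest remaining point (2, 2) is at distance² 17137/576 ≤ 27985/576.
r = √(27985/576) ≈ 6.97.

6.97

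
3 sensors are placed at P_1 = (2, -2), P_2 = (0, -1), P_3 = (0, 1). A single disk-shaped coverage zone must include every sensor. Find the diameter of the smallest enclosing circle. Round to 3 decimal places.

3.606

Side lengths²: P_1P_2² = 5, P_1P_3² = 13, P_2P_3² = 4.
Since P_1P_3² = 13 ≥ 5 + 4 = 9, the angle opposite P_1P_3 is not acute, so the smallest enclosing circle has P_1P_3 as diameter.
Centre = midpoint of P_1P_3 = (1, -0.5), r² = 13/4 = 3.25.
Diameter = 2r = 2√(3.25) ≈ 3.606.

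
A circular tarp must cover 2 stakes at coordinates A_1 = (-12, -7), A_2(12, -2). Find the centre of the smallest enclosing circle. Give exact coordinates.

(0, -4.5)

The smallest circle enclosing two points has them as diameter endpoints.
Centre = midpoint = (0, -4.5); r² = |A_1A_2|²/4 = 601/4 = 150.25.
Centre = (0, -4.5).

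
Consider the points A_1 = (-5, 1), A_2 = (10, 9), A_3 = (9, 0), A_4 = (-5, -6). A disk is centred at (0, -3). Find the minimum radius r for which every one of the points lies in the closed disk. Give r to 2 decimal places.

15.62

The required radius is the distance from (0, -3) to the farthest point.
Squared distances: 41, 244, 90, 34.
Maximum is 244, attained at A_2.
r = √244 ≈ 15.62.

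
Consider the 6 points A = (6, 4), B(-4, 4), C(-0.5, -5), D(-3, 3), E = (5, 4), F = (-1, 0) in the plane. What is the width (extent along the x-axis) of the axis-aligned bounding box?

max x = 6, min x = -4, so width = 10.

10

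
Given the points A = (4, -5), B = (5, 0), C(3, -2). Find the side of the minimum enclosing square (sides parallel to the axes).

5

The bounding box has width 2 and height 5.
An axis-aligned square enclosing the set must have side ≥ max(width, height).
So the minimum side is max(2, 5) = 5.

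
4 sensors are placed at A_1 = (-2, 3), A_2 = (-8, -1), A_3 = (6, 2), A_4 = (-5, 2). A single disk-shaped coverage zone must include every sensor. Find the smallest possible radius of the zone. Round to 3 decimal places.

By Welzl's lemma the MEC is supported by two points (diametrically opposite) or three points (on a circumcircle).
The farthest pair is A_2–A_3 with squared distance 205. The circle on this segment as diameter has centre (-1, 0.5) and r² = 205/4 = 51.25.
Check A_1: distance² to centre = 7.25 ≤ 51.25, so it lies inside.
All remaining points lie in this disk, and no smaller disk contains both endpoints, so this is the minimum enclosing circle.
r = √(51.25) ≈ 7.159.

7.159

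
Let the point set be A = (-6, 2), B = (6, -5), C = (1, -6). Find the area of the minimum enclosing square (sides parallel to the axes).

144

The bounding box has width 12 and height 8.
An axis-aligned square enclosing the set must have side ≥ max(width, height).
So the minimum side is max(12, 8) = 12.
Area = 12² = 144.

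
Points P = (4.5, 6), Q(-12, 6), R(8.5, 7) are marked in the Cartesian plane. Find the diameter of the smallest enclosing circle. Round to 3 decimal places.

20.524

Side lengths²: PQ² = 272.25, PR² = 17, QR² = 421.25.
Since QR² = 421.25 ≥ 272.25 + 17 = 289.25, the angle opposite QR is not acute, so the smallest enclosing circle has QR as diameter.
Centre = midpoint of QR = (-1.75, 6.5), r² = 421.25/4 = 105.3125.
Diameter = 2r = 2√(105.3125) ≈ 20.524.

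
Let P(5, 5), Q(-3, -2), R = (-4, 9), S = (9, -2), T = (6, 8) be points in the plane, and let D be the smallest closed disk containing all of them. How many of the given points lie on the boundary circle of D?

The minimum enclosing circle of a finite set is fixed by two of the points (as a diameter) or three (as a circumcircle).
The farthest pair is R–S with squared distance 290. The circle on this segment as diameter has centre (2.5, 3.5) and r² = 290/4 = 72.5.
Check P: distance² to centre = 8.5 ≤ 72.5, so it lies inside.
All remaining points lie in this disk, and no smaller disk contains both endpoints, so this is the minimum enclosing circle.
The points at distance exactly r from the centre are R, S — 2 points.

2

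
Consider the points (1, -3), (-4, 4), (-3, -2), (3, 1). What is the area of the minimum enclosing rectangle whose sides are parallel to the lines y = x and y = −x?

54

In coordinates u = x + y, v = x − y the rectangle is axis-aligned; the map (x,y)→(u,v) scales areas by 2.
u-values: -2, 0, -5, 4; range = 4 − (-5) = 9.
v-values: 4, -8, -1, 2; range = 4 − (-8) = 12.
Area = (9 × 12) / 2 = 54.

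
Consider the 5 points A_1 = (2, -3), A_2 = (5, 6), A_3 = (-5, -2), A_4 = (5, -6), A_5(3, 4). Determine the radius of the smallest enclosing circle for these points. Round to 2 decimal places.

By Welzl's lemma the MEC is supported by two points (diametrically opposite) or three points (on a circumcircle).
The minimum enclosing circle is determined by three boundary points: A_2, A_3, A_4.
Their circumcentre is (1.6, 0) with r² = 47.56.
The farthest remaining point A_5 is at distance² 17.96 ≤ 47.56.
r = √(47.56) ≈ 6.90.

6.90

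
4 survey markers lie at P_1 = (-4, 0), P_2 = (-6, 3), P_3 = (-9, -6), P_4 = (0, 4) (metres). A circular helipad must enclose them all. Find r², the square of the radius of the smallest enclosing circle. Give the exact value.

The minimum enclosing circle of a finite set is fixed by two of the points (as a diameter) or three (as a circumcircle).
The farthest pair is P_3–P_4 with squared distance 181. The circle on this segment as diameter has centre (-4.5, -1) and r² = 181/4 = 45.25.
Check P_1: distance² to centre = 1.25 ≤ 45.25, so it lies inside.
All remaining points lie in this disk, and no smaller disk contains both endpoints, so this is the minimum enclosing circle.

45.25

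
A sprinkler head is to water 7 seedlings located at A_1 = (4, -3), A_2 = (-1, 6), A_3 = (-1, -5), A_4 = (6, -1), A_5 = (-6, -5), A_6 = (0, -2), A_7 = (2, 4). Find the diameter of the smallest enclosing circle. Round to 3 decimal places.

A smallest enclosing disk is always determined by at most three of the input points on its boundary.
The minimum enclosing circle is determined by three boundary points: A_2, A_4, A_5.
Their circumcentre is (-0.75, -0.75) with r² = 45.625.
The farthest remaining point A_7 is at distance² 30.125 ≤ 45.625.
Diameter = 2r = 2√(45.625) ≈ 13.509.

13.509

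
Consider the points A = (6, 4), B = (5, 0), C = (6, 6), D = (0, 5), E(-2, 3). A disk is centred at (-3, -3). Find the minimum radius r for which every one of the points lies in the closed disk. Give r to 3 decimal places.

12.728

The required radius is the distance from (-3, -3) to the farthest point.
Squared distances: 130, 73, 162, 73, 37.
Maximum is 162, attained at C.
r = √162 ≈ 12.728.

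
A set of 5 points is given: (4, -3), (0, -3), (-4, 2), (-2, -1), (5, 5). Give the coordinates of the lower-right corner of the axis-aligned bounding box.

x-range [-4, 5], y-range [-3, 5].
The lower-right corner is (5, -3).

(5, -3)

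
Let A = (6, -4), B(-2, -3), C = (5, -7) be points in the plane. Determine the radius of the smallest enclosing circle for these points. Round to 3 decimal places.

4.111

Side lengths²: AB² = 65, AC² = 10, BC² = 65.
Since BC² = 65 < 65 + 10 = 75, the triangle is acute, so the smallest enclosing circle is the circumcircle.
Circumcentre = (1.9, -4.3), r² = 16.9.
r = √(16.9) ≈ 4.111.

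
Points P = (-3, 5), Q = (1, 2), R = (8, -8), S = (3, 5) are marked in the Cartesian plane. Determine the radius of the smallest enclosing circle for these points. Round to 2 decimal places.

8.51

The farthest pair is P–R with squared distance 290. The circle on this segment as diameter has centre (2.5, -1.5) and r² = 290/4 = 72.5.
Check Q: distance² to centre = 14.5 ≤ 72.5, so it lies inside.
All remaining points lie in this disk, and no smaller disk contains both endpoints, so this is the minimum enclosing circle.
r = √(72.5) ≈ 8.51.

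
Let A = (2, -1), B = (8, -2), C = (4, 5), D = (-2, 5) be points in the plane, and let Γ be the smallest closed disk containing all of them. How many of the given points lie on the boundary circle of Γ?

2

By Welzl's lemma the MEC is supported by two points (diametrically opposite) or three points (on a circumcircle).
The farthest pair is B–D with squared distance 149. The circle on this segment as diameter has centre (3, 1.5) and r² = 149/4 = 37.25.
Check A: distance² to centre = 7.25 ≤ 37.25, so it lies inside.
All remaining points lie in this disk, and no smaller disk contains both endpoints, so this is the minimum enclosing circle.
The points at distance exactly r from the centre are B, D — 2 points.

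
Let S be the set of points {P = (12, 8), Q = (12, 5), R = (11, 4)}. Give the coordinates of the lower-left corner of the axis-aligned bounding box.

(11, 4)

x-range [11, 12], y-range [4, 8].
The lower-left corner is (11, 4).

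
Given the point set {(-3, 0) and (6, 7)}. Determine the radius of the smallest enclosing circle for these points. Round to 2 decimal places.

5.70

The smallest circle enclosing two points has them as diameter endpoints.
Centre = midpoint = (1.5, 3.5); r² = |(-3, 0)−(6, 7)|²/4 = 130/4 = 32.5.
r = √(32.5) ≈ 5.70.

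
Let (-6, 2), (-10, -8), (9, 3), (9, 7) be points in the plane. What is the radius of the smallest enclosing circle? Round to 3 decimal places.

12.104

The minimum enclosing circle of a finite set is fixed by two of the points (as a diameter) or three (as a circumcircle).
The farthest pair is (-10, -8)–(9, 7) with squared distance 586. The circle on this segment as diameter has centre (-0.5, -0.5) and r² = 586/4 = 146.5.
Check (-6, 2): distance² to centre = 36.5 ≤ 146.5, so it lies inside.
All remaining points lie in this disk, and no smaller disk contains both endpoints, so this is the minimum enclosing circle.
r = √(146.5) ≈ 12.104.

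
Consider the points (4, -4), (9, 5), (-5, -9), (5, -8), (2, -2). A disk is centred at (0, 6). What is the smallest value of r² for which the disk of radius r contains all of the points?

The required radius is the distance from (0, 6) to the farthest point.
Squared distances: 116, 82, 250, 221, 68.
Maximum is 250, attained at (-5, -9).

250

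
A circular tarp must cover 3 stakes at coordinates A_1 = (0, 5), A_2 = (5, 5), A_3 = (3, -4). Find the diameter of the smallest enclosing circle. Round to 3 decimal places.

Side lengths²: A_1A_2² = 25, A_1A_3² = 90, A_2A_3² = 85.
Since A_1A_3² = 90 < 85 + 25 = 110, the triangle is acute, so the smallest enclosing circle is the circumcircle.
Circumcentre = (2.5, 5/6), r² = 425/18.
Diameter = 2r = 2√(425/18) ≈ 9.718.

9.718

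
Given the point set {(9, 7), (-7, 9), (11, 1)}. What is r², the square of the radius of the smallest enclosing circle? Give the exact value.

97

Call the three points A, B, C in the order given.
Side lengths²: AB² = 260, AC² = 40, BC² = 388.
Since BC² = 388 ≥ 260 + 40 = 300, the angle opposite BC is not acute, so the smallest enclosing circle has BC as diameter.
Centre = midpoint of BC = (2, 5), r² = 388/4 = 97.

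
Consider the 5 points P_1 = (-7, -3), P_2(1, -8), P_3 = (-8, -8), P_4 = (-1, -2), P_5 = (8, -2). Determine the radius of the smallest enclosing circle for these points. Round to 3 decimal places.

8.544

The minimum enclosing circle of a finite set is fixed by two of the points (as a diameter) or three (as a circumcircle).
The farthest pair is P_3–P_5 with squared distance 292. The circle on this segment as diameter has centre (0, -5) and r² = 292/4 = 73.
Check P_1: distance² to centre = 53 ≤ 73, so it lies inside.
All remaining points lie in this disk, and no smaller disk contains both endpoints, so this is the minimum enclosing circle.
r = √73 ≈ 8.544.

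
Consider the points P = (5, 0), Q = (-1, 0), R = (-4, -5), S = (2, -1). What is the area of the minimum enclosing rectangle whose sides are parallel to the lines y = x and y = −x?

In coordinates u = x + y, v = x − y the rectangle is axis-aligned; the map (x,y)→(u,v) scales areas by 2.
u-values: 5, -1, -9, 1; range = 5 − (-9) = 14.
v-values: 5, -1, 1, 3; range = 5 − (-1) = 6.
Area = (14 × 6) / 2 = 42.

42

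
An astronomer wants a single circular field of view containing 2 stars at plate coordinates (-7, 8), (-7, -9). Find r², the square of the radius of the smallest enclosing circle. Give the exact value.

The smallest circle enclosing two points has them as diameter endpoints.
Centre = midpoint = (-7, -0.5); r² = |(-7, 8)−(-7, -9)|²/4 = 289/4 = 72.25.

72.25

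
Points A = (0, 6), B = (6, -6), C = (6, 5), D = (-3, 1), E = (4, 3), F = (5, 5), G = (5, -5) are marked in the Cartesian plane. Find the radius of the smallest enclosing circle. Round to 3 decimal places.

6.708

The farthest pair is A–B with squared distance 180. The circle on this segment as diameter has centre (3, 0) and r² = 180/4 = 45.
Check C: distance² to centre = 34 ≤ 45, so it lies inside.
All remaining points lie in this disk, and no smaller disk contains both endpoints, so this is the minimum enclosing circle.
r = √45 ≈ 6.708.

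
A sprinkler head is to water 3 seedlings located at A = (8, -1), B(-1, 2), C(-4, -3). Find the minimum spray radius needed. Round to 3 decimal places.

6.083

Side lengths²: AB² = 90, AC² = 148, BC² = 34.
Since AC² = 148 ≥ 90 + 34 = 124, the angle opposite AC is not acute, so the smallest enclosing circle has AC as diameter.
Centre = midpoint of AC = (2, -2), r² = 148/4 = 37.
r = √37 ≈ 6.083.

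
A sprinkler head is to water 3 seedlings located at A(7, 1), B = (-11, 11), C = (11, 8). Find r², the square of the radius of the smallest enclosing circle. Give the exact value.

123.25

Side lengths²: AB² = 424, AC² = 65, BC² = 493.
Since BC² = 493 ≥ 424 + 65 = 489, the angle opposite BC is not acute, so the smallest enclosing circle has BC as diameter.
Centre = midpoint of BC = (0, 9.5), r² = 493/4 = 123.25.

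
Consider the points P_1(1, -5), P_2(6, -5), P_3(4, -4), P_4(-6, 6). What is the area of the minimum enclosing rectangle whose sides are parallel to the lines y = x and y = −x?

57.5

In coordinates u = x + y, v = x − y the rectangle is axis-aligned; the map (x,y)→(u,v) scales areas by 2.
u-values: -4, 1, 0, 0; range = 1 − (-4) = 5.
v-values: 6, 11, 8, -12; range = 11 − (-12) = 23.
Area = (5 × 23) / 2 = 57.5.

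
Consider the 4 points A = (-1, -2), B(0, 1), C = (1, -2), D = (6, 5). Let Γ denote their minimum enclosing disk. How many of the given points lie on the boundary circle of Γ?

2

The minimum enclosing circle of a finite set is fixed by two of the points (as a diameter) or three (as a circumcircle).
The farthest pair is A–D with squared distance 98. The circle on this segment as diameter has centre (2.5, 1.5) and r² = 98/4 = 24.5.
Check B: distance² to centre = 6.5 ≤ 24.5, so it lies inside.
All remaining points lie in this disk, and no smaller disk contains both endpoints, so this is the minimum enclosing circle.
The points at distance exactly r from the centre are A, D — 2 points.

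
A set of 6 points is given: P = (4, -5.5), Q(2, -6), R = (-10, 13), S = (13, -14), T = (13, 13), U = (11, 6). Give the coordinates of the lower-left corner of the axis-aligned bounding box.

(-10, -14)

x-range [-10, 13], y-range [-14, 13].
The lower-left corner is (-10, -14).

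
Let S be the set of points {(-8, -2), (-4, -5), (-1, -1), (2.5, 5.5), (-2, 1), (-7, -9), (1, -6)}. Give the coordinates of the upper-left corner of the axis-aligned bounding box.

x-range [-8, 2.5], y-range [-9, 5.5].
The upper-left corner is (-8, 5.5).

(-8, 5.5)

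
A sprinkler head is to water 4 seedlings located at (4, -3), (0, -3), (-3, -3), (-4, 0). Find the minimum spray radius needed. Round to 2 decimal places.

The minimum enclosing circle of a finite set is fixed by two of the points (as a diameter) or three (as a circumcircle).
The farthest pair is (4, -3)–(-4, 0) with squared distance 73. The circle on this segment as diameter has centre (0, -1.5) and r² = 73/4 = 18.25.
Check (0, -3): distance² to centre = 2.25 ≤ 18.25, so it lies inside.
All remaining points lie in this disk, and no smaller disk contains both endpoints, so this is the minimum enclosing circle.
r = √(18.25) ≈ 4.27.

4.27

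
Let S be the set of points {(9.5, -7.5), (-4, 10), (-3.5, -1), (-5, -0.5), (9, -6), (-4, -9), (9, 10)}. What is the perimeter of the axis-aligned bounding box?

67

Width = max x − min x = 9.5 − (-5) = 14.5.
Height = max y − min y = 10 − (-9) = 19.
Perimeter = 2(14.5 + 19) = 67.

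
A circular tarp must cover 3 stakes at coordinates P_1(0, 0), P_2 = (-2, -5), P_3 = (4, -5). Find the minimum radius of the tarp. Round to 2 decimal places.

Side lengths²: P_1P_2² = 29, P_1P_3² = 41, P_2P_3² = 36.
Since P_1P_3² = 41 < 36 + 29 = 65, the triangle is acute, so the smallest enclosing circle is the circumcircle.
Circumcentre = (1, -3.3), r² = 11.89.
r = √(11.89) ≈ 3.45.

3.45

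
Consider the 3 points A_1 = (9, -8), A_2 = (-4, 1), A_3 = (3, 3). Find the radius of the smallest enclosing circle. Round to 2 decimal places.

Side lengths²: A_1A_2² = 250, A_1A_3² = 157, A_2A_3² = 53.
Since A_1A_2² = 250 ≥ 157 + 53 = 210, the angle opposite A_1A_2 is not acute, so the smallest enclosing circle has A_1A_2 as diameter.
Centre = midpoint of A_1A_2 = (2.5, -3.5), r² = 250/4 = 62.5.
r = √(62.5) ≈ 7.91.

7.91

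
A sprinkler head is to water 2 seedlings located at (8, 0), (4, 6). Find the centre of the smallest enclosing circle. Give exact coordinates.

The smallest circle enclosing two points has them as diameter endpoints.
Centre = midpoint = (6, 3); r² = |(8, 0)−(4, 6)|²/4 = 52/4 = 13.
Centre = (6, 3).

(6, 3)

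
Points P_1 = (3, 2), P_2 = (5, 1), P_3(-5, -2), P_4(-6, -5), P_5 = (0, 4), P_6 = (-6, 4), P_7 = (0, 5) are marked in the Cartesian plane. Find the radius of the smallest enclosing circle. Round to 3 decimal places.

6.494

The minimum enclosing circle is determined by three boundary points: P_2, P_4, P_6.
Their circumcentre is (-29/22, -0.5) with r² = 10205/242.
The farthest remaining point P_7 is at distance² 7741/242 ≤ 10205/242.
r = √(10205/242) ≈ 6.494.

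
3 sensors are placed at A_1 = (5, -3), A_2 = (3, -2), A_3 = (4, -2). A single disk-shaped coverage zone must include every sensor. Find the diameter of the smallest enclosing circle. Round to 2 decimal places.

Side lengths²: A_1A_2² = 5, A_1A_3² = 2, A_2A_3² = 1.
Since A_1A_2² = 5 ≥ 2 + 1 = 3, the angle opposite A_1A_2 is not acute, so the smallest enclosing circle has A_1A_2 as diameter.
Centre = midpoint of A_1A_2 = (4, -2.5), r² = 5/4 = 1.25.
Diameter = 2r = 2√(1.25) ≈ 2.24.

2.24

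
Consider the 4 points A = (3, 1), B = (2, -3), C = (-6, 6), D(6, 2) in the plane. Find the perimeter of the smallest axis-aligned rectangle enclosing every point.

Width = max x − min x = 6 − (-6) = 12.
Height = max y − min y = 6 − (-3) = 9.
Perimeter = 2(12 + 9) = 42.

42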